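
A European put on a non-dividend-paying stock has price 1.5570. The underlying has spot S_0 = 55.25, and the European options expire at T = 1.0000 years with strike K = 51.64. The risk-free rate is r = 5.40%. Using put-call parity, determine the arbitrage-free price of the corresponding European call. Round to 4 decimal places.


Answer: Call price = 7.8816

Derivation:
Put-call parity: C - P = S_0 * exp(-qT) - K * exp(-rT).
S_0 * exp(-qT) = 55.2500 * 1.00000000 = 55.25000000
K * exp(-rT) = 51.6400 * 0.94743211 = 48.92539398
C = P + S*exp(-qT) - K*exp(-rT)
C = 1.5570 + 55.25000000 - 48.92539398 = 7.8816


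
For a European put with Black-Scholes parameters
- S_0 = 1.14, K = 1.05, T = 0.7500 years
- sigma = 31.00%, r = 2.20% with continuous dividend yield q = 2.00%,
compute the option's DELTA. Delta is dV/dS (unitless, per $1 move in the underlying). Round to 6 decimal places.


Answer: Delta = -0.322867

Derivation:
d1 = 0.4461449928; d2 = 0.1776771176
phi(d1) = 0.3611502470; exp(-qT) = 0.9851119396; exp(-rT) = 0.9836353794
N(-d1) = 0.3277462571
Delta = -exp(-qT) * N(-d1) = -0.9851119396 * 0.3277462571 = -0.322867


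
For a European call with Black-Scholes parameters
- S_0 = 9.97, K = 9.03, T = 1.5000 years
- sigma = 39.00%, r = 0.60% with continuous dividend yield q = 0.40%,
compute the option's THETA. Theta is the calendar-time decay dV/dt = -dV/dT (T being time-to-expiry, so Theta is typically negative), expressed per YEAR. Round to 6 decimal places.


Answer: Theta = -0.567819

Derivation:
d1 = 0.4524295832; d2 = -0.0252209167
phi(d1) = 0.3601319463; exp(-qT) = 0.9940179641; exp(-rT) = 0.9910403788
Theta = -S*exp(-qT)*phi(d1)*sigma/(2*sqrt(T)) - r*K*exp(-rT)*N(d2) + q*S*exp(-qT)*N(d1)
N(d1) = 0.6745202304; N(d2) = 0.4899393766; sqrt(T) = 1.2247448714
Term 1 = -9.9700 * 0.9940179641 * 0.3601319463 * 0.3900 / (2 * 1.2247448714) = -0.5682507550
Term 2 = -0.0060 * 9.0300 * 0.9910403788 * 0.4899393766 = -0.0263070830
Term 3 = 0.0040 * 9.9700 * 0.9940179641 * 0.6745202304 = 0.0267389508
Theta = -0.5682507550 + (-0.0263070830) + (0.0267389508) = -0.567819


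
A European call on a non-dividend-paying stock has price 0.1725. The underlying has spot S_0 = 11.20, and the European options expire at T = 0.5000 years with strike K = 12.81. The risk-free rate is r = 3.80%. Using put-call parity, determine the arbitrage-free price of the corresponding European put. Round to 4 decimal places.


Answer: Put price = 1.5414

Derivation:
Put-call parity: C - P = S_0 * exp(-qT) - K * exp(-rT).
S_0 * exp(-qT) = 11.2000 * 1.00000000 = 11.20000000
K * exp(-rT) = 12.8100 * 0.98117936 = 12.56890763
P = C - S*exp(-qT) + K*exp(-rT)
P = 0.1725 - 11.20000000 + 12.56890763 = 1.5414


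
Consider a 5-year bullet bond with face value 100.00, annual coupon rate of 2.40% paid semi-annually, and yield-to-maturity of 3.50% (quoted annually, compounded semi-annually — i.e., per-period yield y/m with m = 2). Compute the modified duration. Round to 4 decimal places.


Coupon per period c = face * coupon_rate / m = 1.200000
Periods per year m = 2; per-period yield y/m = 0.017500
Number of cashflows N = 10
Cashflows (t years, CF_t, discount factor 1/(1+y/m)^(m*t), PV):
  t = 0.5000: CF_t = 1.200000, DF = 0.982801, PV = 1.179361
  t = 1.0000: CF_t = 1.200000, DF = 0.965898, PV = 1.159077
  t = 1.5000: CF_t = 1.200000, DF = 0.949285, PV = 1.139142
  t = 2.0000: CF_t = 1.200000, DF = 0.932959, PV = 1.119550
  t = 2.5000: CF_t = 1.200000, DF = 0.916913, PV = 1.100295
  t = 3.0000: CF_t = 1.200000, DF = 0.901143, PV = 1.081371
  t = 3.5000: CF_t = 1.200000, DF = 0.885644, PV = 1.062773
  t = 4.0000: CF_t = 1.200000, DF = 0.870412, PV = 1.044494
  t = 4.5000: CF_t = 1.200000, DF = 0.855441, PV = 1.026530
  t = 5.0000: CF_t = 101.200000, DF = 0.840729, PV = 85.081734
Price P = sum_t PV_t = 94.994327
First compute Macaulay numerator sum_t t * PV_t:
  t * PV_t at t = 0.5000: 0.589681
  t * PV_t at t = 1.0000: 1.159077
  t * PV_t at t = 1.5000: 1.708714
  t * PV_t at t = 2.0000: 2.239100
  t * PV_t at t = 2.5000: 2.750738
  t * PV_t at t = 3.0000: 3.244113
  t * PV_t at t = 3.5000: 3.719704
  t * PV_t at t = 4.0000: 4.177976
  t * PV_t at t = 4.5000: 4.619383
  t * PV_t at t = 5.0000: 425.408671
Macaulay duration D = 449.617156 / 94.994327 = 4.733095
Modified duration = D / (1 + y/m) = 4.733095 / (1 + 0.017500) = 4.651690

Answer: Modified duration = 4.6517


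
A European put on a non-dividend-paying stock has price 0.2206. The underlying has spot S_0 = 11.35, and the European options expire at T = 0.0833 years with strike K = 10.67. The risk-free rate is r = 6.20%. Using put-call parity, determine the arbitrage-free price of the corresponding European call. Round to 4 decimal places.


Put-call parity: C - P = S_0 * exp(-qT) - K * exp(-rT).
S_0 * exp(-qT) = 11.3500 * 1.00000000 = 11.35000000
K * exp(-rT) = 10.6700 * 0.99484871 = 10.61503577
C = P + S*exp(-qT) - K*exp(-rT)
C = 0.2206 + 11.35000000 - 10.61503577 = 0.9556

Answer: Call price = 0.9556


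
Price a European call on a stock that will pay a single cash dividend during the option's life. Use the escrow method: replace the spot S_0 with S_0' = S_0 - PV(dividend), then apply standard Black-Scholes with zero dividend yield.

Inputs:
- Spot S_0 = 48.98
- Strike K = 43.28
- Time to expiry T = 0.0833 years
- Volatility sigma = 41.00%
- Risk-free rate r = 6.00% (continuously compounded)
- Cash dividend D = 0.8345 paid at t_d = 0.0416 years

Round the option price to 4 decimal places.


Answer: Price = 5.5827

Derivation:
PV(D) = D * exp(-r * t_d) = 0.8345 * 0.99750711 = 0.83241969
S_0' = S_0 - PV(D) = 48.9800 - 0.83241969 = 48.14758031
d1 = (ln(S_0'/K) + (r + sigma^2/2)*T) / (sigma*sqrt(T)) = 1.00208296
d2 = d1 - sigma*sqrt(T) = 0.88374983
exp(-rT) = 0.99501447
N(d1) = 0.84184824; N(d2) = 0.81158436
C = S_0' * N(d1) - K * exp(-rT) * N(d2) = 48.14758031 * 0.84184824 - 43.2800 * 0.99501447 * 0.81158436 = 5.5827


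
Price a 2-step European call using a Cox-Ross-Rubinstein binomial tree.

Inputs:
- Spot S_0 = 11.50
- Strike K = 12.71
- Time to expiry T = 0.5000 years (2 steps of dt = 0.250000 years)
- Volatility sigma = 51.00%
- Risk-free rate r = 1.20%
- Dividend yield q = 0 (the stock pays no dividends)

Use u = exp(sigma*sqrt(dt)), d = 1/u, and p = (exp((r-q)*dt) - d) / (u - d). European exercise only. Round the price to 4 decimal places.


dt = T/N = 0.250000
u = exp(sigma*sqrt(dt)) = 1.290462; d = 1/u = 0.774916
p = (exp((r-q)*dt) - d) / (u - d) = 0.442421
Discount per step: exp(-r*dt) = 0.997004
Stock lattice S(k, i) with i counting down-moves:
  k=0: S(0,0) = 11.5000
  k=1: S(1,0) = 14.8403; S(1,1) = 8.9115
  k=2: S(2,0) = 19.1508; S(2,1) = 11.5000; S(2,2) = 6.9057
Terminal payoffs V(N, i) = max(S_T - K, 0):
  V(2,0) = 6.440849; V(2,1) = 0.000000; V(2,2) = 0.000000
Backward induction: V(k, i) = exp(-r*dt) * [p * V(k+1, i) + (1-p) * V(k+1, i+1)].
  V(1,0) = exp(-r*dt) * [p*6.440849 + (1-p)*0.000000] = 2.841031
  V(1,1) = exp(-r*dt) * [p*0.000000 + (1-p)*0.000000] = 0.000000
  V(0,0) = exp(-r*dt) * [p*2.841031 + (1-p)*0.000000] = 1.253167

Answer: Price = V(0,0) = 1.2532


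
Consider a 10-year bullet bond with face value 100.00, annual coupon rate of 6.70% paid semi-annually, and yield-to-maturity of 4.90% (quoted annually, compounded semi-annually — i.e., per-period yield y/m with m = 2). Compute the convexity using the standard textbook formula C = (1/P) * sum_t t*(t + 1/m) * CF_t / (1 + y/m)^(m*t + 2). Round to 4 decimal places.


Coupon per period c = face * coupon_rate / m = 3.350000
Periods per year m = 2; per-period yield y/m = 0.024500
Number of cashflows N = 20
Cashflows (t years, CF_t, discount factor 1/(1+y/m)^(m*t), PV):
  t = 0.5000: CF_t = 3.350000, DF = 0.976086, PV = 3.269888
  t = 1.0000: CF_t = 3.350000, DF = 0.952744, PV = 3.191691
  t = 1.5000: CF_t = 3.350000, DF = 0.929960, PV = 3.115365
  t = 2.0000: CF_t = 3.350000, DF = 0.907721, PV = 3.040864
  t = 2.5000: CF_t = 3.350000, DF = 0.886013, PV = 2.968144
  t = 3.0000: CF_t = 3.350000, DF = 0.864825, PV = 2.897164
  t = 3.5000: CF_t = 3.350000, DF = 0.844143, PV = 2.827881
  t = 4.0000: CF_t = 3.350000, DF = 0.823957, PV = 2.760254
  t = 4.5000: CF_t = 3.350000, DF = 0.804252, PV = 2.694245
  t = 5.0000: CF_t = 3.350000, DF = 0.785019, PV = 2.629815
  t = 5.5000: CF_t = 3.350000, DF = 0.766246, PV = 2.566925
  t = 6.0000: CF_t = 3.350000, DF = 0.747922, PV = 2.505540
  t = 6.5000: CF_t = 3.350000, DF = 0.730036, PV = 2.445622
  t = 7.0000: CF_t = 3.350000, DF = 0.712578, PV = 2.387137
  t = 7.5000: CF_t = 3.350000, DF = 0.695538, PV = 2.330051
  t = 8.0000: CF_t = 3.350000, DF = 0.678904, PV = 2.274330
  t = 8.5000: CF_t = 3.350000, DF = 0.662669, PV = 2.219941
  t = 9.0000: CF_t = 3.350000, DF = 0.646822, PV = 2.166853
  t = 9.5000: CF_t = 3.350000, DF = 0.631354, PV = 2.115035
  t = 10.0000: CF_t = 103.350000, DF = 0.616255, PV = 63.689997
Price P = sum_t PV_t = 114.096740
Convexity numerator sum_t t*(t + 1/m) * CF_t / (1+y/m)^(m*t + 2):
  t = 0.5000: term = 1.557682
  t = 1.0000: term = 4.561296
  t = 1.5000: term = 8.904433
  t = 2.0000: term = 14.485818
  t = 2.5000: term = 21.209104
  t = 3.0000: term = 28.982671
  t = 3.5000: term = 37.719435
  t = 4.0000: term = 47.336668
  t = 4.5000: term = 57.755817
  t = 5.0000: term = 68.902336
  t = 5.5000: term = 80.705518
  t = 6.0000: term = 93.098340
  t = 6.5000: term = 106.017306
  t = 7.0000: term = 119.402304
  t = 7.5000: term = 133.196463
  t = 8.0000: term = 147.346014
  t = 8.5000: term = 161.800161
  t = 9.0000: term = 176.510956
  t = 9.5000: term = 191.433172
  t = 10.0000: term = 6371.425360
Convexity = (1/P) * sum = 7872.350854 / 114.096740 = 68.997158

Answer: Convexity = 68.9972


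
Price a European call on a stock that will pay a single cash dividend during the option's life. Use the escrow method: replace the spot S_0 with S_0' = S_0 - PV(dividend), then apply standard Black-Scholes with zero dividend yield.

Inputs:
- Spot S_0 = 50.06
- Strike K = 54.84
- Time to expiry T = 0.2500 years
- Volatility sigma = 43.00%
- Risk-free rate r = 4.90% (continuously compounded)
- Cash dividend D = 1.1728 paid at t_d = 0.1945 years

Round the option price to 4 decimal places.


PV(D) = D * exp(-r * t_d) = 1.1728 * 0.99051477 = 1.16167572
S_0' = S_0 - PV(D) = 50.0600 - 1.16167572 = 48.89832428
d1 = (ln(S_0'/K) + (r + sigma^2/2)*T) / (sigma*sqrt(T)) = -0.36890338
d2 = d1 - sigma*sqrt(T) = -0.58390338
exp(-rT) = 0.98782473
N(d1) = 0.35609987; N(d2) = 0.27964266
C = S_0' * N(d1) - K * exp(-rT) * N(d2) = 48.89832428 * 0.35609987 - 54.8400 * 0.98782473 * 0.27964266 = 2.2638

Answer: Price = 2.2638


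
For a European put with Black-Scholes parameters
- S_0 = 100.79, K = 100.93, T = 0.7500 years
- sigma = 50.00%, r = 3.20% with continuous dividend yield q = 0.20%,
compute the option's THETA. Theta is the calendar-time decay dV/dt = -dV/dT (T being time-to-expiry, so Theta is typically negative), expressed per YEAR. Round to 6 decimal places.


Answer: Theta = -9.482350

Derivation:
d1 = 0.2652622813; d2 = -0.1677504206
phi(d1) = 0.3851507079; exp(-qT) = 0.9985011244; exp(-rT) = 0.9762857098
Theta = -S*exp(-qT)*phi(d1)*sigma/(2*sqrt(T)) + r*K*exp(-rT)*N(-d2) - q*S*exp(-qT)*N(-d1)
N(-d1) = 0.3954037096; N(-d2) = 0.5666101859; sqrt(T) = 0.8660254038
Term 1 = -100.7900 * 0.9985011244 * 0.3851507079 * 0.5000 / (2 * 0.8660254038) = -11.1893814887
Term 2 = 0.0320 * 100.9300 * 0.9762857098 * 0.5666101859 = 1.7866174093
Term 3 = -0.0020 * 100.7900 * 0.9985011244 * 0.3954037096 = -0.0795860112
Theta = -11.1893814887 + (1.7866174093) + (-0.0795860112) = -9.482350


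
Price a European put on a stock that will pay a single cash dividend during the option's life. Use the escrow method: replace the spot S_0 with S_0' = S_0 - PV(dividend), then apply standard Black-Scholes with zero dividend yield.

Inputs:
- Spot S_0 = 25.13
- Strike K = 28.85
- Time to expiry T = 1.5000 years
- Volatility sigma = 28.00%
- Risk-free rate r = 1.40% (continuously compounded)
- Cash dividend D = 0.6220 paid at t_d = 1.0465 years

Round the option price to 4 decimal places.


PV(D) = D * exp(-r * t_d) = 0.6220 * 0.98545580 = 0.61295351
S_0' = S_0 - PV(D) = 25.1300 - 0.61295351 = 24.51704649
d1 = (ln(S_0'/K) + (r + sigma^2/2)*T) / (sigma*sqrt(T)) = -0.24186187
d2 = d1 - sigma*sqrt(T) = -0.58479043
exp(-rT) = 0.97921896
N(-d1) = 0.59555640; N(-d2) = 0.72065568
P = K * exp(-rT) * N(-d2) - S_0' * N(-d1) = 28.8500 * 0.97921896 * 0.72065568 - 24.51704649 * 0.59555640 = 5.7576

Answer: Price = 5.7576


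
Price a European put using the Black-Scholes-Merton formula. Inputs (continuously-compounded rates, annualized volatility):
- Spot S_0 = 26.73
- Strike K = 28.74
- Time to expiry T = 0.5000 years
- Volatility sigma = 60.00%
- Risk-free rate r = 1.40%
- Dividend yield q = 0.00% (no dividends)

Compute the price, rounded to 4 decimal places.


d1 = (ln(S/K) + (r - q + 0.5*sigma^2) * T) / (sigma * sqrt(T)) = 0.05773916
d2 = d1 - sigma * sqrt(T) = -0.36652491
exp(-rT) = 0.99302444; exp(-qT) = 1.00000000
P = K * exp(-rT) * N(-d2) - S_0 * exp(-qT) * N(-d1)
N(-d1) = 0.47697820; N(-d2) = 0.64301329
P = 28.7400 * 0.99302444 * 0.64301329 - 26.7300 * 1.00000000 * 0.47697820 = 5.6017

Answer: Price = 5.6017


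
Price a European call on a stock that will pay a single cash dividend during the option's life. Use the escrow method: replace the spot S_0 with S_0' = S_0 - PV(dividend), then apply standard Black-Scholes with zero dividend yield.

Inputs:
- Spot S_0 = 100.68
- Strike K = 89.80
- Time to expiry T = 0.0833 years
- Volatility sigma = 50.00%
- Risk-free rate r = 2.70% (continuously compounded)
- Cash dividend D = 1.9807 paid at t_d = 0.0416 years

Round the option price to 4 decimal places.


Answer: Price = 11.1379

Derivation:
PV(D) = D * exp(-r * t_d) = 1.9807 * 0.99887743 = 1.97847653
S_0' = S_0 - PV(D) = 100.6800 - 1.97847653 = 98.70152347
d1 = (ln(S_0'/K) + (r + sigma^2/2)*T) / (sigma*sqrt(T)) = 0.74269264
d2 = d1 - sigma*sqrt(T) = 0.59838394
exp(-rT) = 0.99775343
N(d1) = 0.77116611; N(d2) = 0.72520811
C = S_0' * N(d1) - K * exp(-rT) * N(d2) = 98.70152347 * 0.77116611 - 89.8000 * 0.99775343 * 0.72520811 = 11.1379


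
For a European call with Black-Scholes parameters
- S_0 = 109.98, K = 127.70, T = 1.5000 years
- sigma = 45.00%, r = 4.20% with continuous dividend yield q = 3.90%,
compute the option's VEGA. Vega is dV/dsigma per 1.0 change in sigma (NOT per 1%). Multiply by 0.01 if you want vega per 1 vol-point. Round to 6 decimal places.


Answer: Vega = 50.679026

Derivation:
d1 = 0.0126824927; d2 = -0.5384526994
phi(d1) = 0.3989101976; exp(-qT) = 0.9431782404; exp(-rT) = 0.9389434737
Vega = S * exp(-qT) * phi(d1) * sqrt(T) = 109.9800 * 0.9431782404 * 0.3989101976 * 1.2247448714 = 50.679026


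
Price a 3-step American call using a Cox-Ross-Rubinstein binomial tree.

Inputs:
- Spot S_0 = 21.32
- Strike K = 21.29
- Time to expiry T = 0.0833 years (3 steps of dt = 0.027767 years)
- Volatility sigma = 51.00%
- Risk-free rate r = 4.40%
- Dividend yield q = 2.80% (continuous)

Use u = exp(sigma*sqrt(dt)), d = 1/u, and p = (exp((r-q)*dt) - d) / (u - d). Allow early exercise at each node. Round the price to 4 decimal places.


Answer: Price = V(0,0) = 1.3815

Derivation:
dt = T/N = 0.027767
u = exp(sigma*sqrt(dt)) = 1.088699; d = 1/u = 0.918528
p = (exp((r-q)*dt) - d) / (u - d) = 0.481378
Discount per step: exp(-r*dt) = 0.998779
Stock lattice S(k, i) with i counting down-moves:
  k=0: S(0,0) = 21.3200
  k=1: S(1,0) = 23.2111; S(1,1) = 19.5830
  k=2: S(2,0) = 25.2698; S(2,1) = 21.3200; S(2,2) = 17.9875
  k=3: S(3,0) = 27.5112; S(3,1) = 23.2111; S(3,2) = 19.5830; S(3,3) = 16.5221
Terminal payoffs V(N, i) = max(S_T - K, 0):
  V(3,0) = 6.221239; V(3,1) = 1.921053; V(3,2) = 0.000000; V(3,3) = 0.000000
Backward induction: V(k, i) = exp(-r*dt) * [p * V(k+1, i) + (1-p) * V(k+1, i+1)]; then take max(V_cont, immediate exercise) for American.
  V(2,0) = exp(-r*dt) * [p*6.221239 + (1-p)*1.921053] = 3.986196; exercise = 3.979840; V(2,0) = max -> 3.986196
  V(2,1) = exp(-r*dt) * [p*1.921053 + (1-p)*0.000000] = 0.923624; exercise = 0.030000; V(2,1) = max -> 0.923624
  V(2,2) = exp(-r*dt) * [p*0.000000 + (1-p)*0.000000] = 0.000000; exercise = 0.000000; V(2,2) = max -> 0.000000
  V(1,0) = exp(-r*dt) * [p*3.986196 + (1-p)*0.923624] = 2.394952; exercise = 1.921053; V(1,0) = max -> 2.394952
  V(1,1) = exp(-r*dt) * [p*0.923624 + (1-p)*0.000000] = 0.444070; exercise = 0.000000; V(1,1) = max -> 0.444070
  V(0,0) = exp(-r*dt) * [p*2.394952 + (1-p)*0.444070] = 1.381493; exercise = 0.030000; V(0,0) = max -> 1.381493


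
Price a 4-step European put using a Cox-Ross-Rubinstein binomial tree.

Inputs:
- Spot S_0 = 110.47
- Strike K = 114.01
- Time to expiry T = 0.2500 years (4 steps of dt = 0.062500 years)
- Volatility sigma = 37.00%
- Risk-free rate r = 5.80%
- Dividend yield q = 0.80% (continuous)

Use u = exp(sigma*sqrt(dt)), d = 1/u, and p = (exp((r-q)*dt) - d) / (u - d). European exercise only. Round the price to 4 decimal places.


Answer: Price = V(0,0) = 9.3538

Derivation:
dt = T/N = 0.062500
u = exp(sigma*sqrt(dt)) = 1.096913; d = 1/u = 0.911649
p = (exp((r-q)*dt) - d) / (u - d) = 0.493786
Discount per step: exp(-r*dt) = 0.996382
Stock lattice S(k, i) with i counting down-moves:
  k=0: S(0,0) = 110.4700
  k=1: S(1,0) = 121.1760; S(1,1) = 100.7099
  k=2: S(2,0) = 132.9195; S(2,1) = 110.4700; S(2,2) = 91.8121
  k=3: S(3,0) = 145.8012; S(3,1) = 121.1760; S(3,2) = 100.7099; S(3,3) = 83.7004
  k=4: S(4,0) = 159.9312; S(4,1) = 132.9195; S(4,2) = 110.4700; S(4,3) = 91.8121; S(4,4) = 76.3054
Terminal payoffs V(N, i) = max(K - S_T, 0):
  V(4,0) = 0.000000; V(4,1) = 0.000000; V(4,2) = 3.540000; V(4,3) = 22.197910; V(4,4) = 37.704578
Backward induction: V(k, i) = exp(-r*dt) * [p * V(k+1, i) + (1-p) * V(k+1, i+1)].
  V(3,0) = exp(-r*dt) * [p*0.000000 + (1-p)*0.000000] = 0.000000
  V(3,1) = exp(-r*dt) * [p*0.000000 + (1-p)*3.540000] = 1.785514
  V(3,2) = exp(-r*dt) * [p*3.540000 + (1-p)*22.197910] = 12.937916
  V(3,3) = exp(-r*dt) * [p*22.197910 + (1-p)*37.704578] = 29.938882
  V(2,0) = exp(-r*dt) * [p*0.000000 + (1-p)*1.785514] = 0.900582
  V(2,1) = exp(-r*dt) * [p*1.785514 + (1-p)*12.937916] = 7.404131
  V(2,2) = exp(-r*dt) * [p*12.937916 + (1-p)*29.938882] = 21.466093
  V(1,0) = exp(-r*dt) * [p*0.900582 + (1-p)*7.404131] = 4.177601
  V(1,1) = exp(-r*dt) * [p*7.404131 + (1-p)*21.466093] = 14.469949
  V(0,0) = exp(-r*dt) * [p*4.177601 + (1-p)*14.469949] = 9.353765


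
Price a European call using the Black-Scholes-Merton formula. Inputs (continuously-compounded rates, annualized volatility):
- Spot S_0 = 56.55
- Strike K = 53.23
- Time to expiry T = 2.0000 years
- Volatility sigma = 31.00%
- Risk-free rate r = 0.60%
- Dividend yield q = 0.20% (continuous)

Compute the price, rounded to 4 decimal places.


Answer: Price = 11.4270

Derivation:
d1 = (ln(S/K) + (r - q + 0.5*sigma^2) * T) / (sigma * sqrt(T)) = 0.37545786
d2 = d1 - sigma * sqrt(T) = -0.06294834
exp(-rT) = 0.98807171; exp(-qT) = 0.99600799
C = S_0 * exp(-qT) * N(d1) - K * exp(-rT) * N(d2)
N(d1) = 0.64634001; N(d2) = 0.47490382
C = 56.5500 * 0.99600799 * 0.64634001 - 53.2300 * 0.98807171 * 0.47490382 = 11.4270


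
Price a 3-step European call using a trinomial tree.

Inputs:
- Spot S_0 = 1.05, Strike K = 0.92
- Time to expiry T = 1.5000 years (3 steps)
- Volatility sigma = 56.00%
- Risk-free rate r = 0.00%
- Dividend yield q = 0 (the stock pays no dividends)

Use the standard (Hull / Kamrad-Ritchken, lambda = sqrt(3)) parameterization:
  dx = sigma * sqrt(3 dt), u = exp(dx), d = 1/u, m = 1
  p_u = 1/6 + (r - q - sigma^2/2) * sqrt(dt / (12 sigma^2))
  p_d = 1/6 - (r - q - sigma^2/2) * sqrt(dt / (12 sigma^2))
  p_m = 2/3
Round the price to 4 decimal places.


Answer: Price = V(0,0) = 0.3175

Derivation:
dt = T/N = 0.500000; dx = sigma*sqrt(3*dt) = 0.685857
u = exp(dx) = 1.985473; d = 1/u = 0.503658
p_u = 0.109512, p_m = 0.666667, p_d = 0.223821
Discount per step: exp(-r*dt) = 1.000000
Stock lattice S(k, j) with j the centered position index:
  k=0: S(0,+0) = 1.0500
  k=1: S(1,-1) = 0.5288; S(1,+0) = 1.0500; S(1,+1) = 2.0847
  k=2: S(2,-2) = 0.2664; S(2,-1) = 0.5288; S(2,+0) = 1.0500; S(2,+1) = 2.0847; S(2,+2) = 4.1392
  k=3: S(3,-3) = 0.1342; S(3,-2) = 0.2664; S(3,-1) = 0.5288; S(3,+0) = 1.0500; S(3,+1) = 2.0847; S(3,+2) = 4.1392; S(3,+3) = 8.2183
Terminal payoffs V(N, j) = max(S_T - K, 0):
  V(3,-3) = 0.000000; V(3,-2) = 0.000000; V(3,-1) = 0.000000; V(3,+0) = 0.130000; V(3,+1) = 1.164747; V(3,+2) = 3.219208; V(3,+3) = 7.298285
Backward induction: V(k, j) = exp(-r*dt) * [p_u * V(k+1, j+1) + p_m * V(k+1, j) + p_d * V(k+1, j-1)]
  V(2,-2) = exp(-r*dt) * [p_u*0.000000 + p_m*0.000000 + p_d*0.000000] = 0.000000
  V(2,-1) = exp(-r*dt) * [p_u*0.130000 + p_m*0.000000 + p_d*0.000000] = 0.014237
  V(2,+0) = exp(-r*dt) * [p_u*1.164747 + p_m*0.130000 + p_d*0.000000] = 0.214220
  V(2,+1) = exp(-r*dt) * [p_u*3.219208 + p_m*1.164747 + p_d*0.130000] = 1.158136
  V(2,+2) = exp(-r*dt) * [p_u*7.298285 + p_m*3.219208 + p_d*1.164747] = 3.206083
  V(1,-1) = exp(-r*dt) * [p_u*0.214220 + p_m*0.014237 + p_d*0.000000] = 0.032951
  V(1,+0) = exp(-r*dt) * [p_u*1.158136 + p_m*0.214220 + p_d*0.014237] = 0.272830
  V(1,+1) = exp(-r*dt) * [p_u*3.206083 + p_m*1.158136 + p_d*0.214220] = 1.171142
  V(0,+0) = exp(-r*dt) * [p_u*1.171142 + p_m*0.272830 + p_d*0.032951] = 0.317516


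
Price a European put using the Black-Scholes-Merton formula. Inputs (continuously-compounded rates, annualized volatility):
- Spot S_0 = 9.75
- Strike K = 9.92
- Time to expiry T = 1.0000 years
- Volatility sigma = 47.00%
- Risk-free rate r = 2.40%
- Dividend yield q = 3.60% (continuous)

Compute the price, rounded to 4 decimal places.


d1 = (ln(S/K) + (r - q + 0.5*sigma^2) * T) / (sigma * sqrt(T)) = 0.17269014
d2 = d1 - sigma * sqrt(T) = -0.29730986
exp(-rT) = 0.97628571; exp(-qT) = 0.96464029
P = K * exp(-rT) * N(-d2) - S_0 * exp(-qT) * N(-d1)
N(-d1) = 0.43144750; N(-d2) = 0.61688502
P = 9.9200 * 0.97628571 * 0.61688502 - 9.7500 * 0.96464029 * 0.43144750 = 1.9165

Answer: Price = 1.9165


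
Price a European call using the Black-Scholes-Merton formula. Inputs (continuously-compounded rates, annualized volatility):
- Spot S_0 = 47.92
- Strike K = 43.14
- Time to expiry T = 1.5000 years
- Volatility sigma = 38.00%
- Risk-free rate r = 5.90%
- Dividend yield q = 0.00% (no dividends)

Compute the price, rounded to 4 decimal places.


Answer: Price = 12.9295

Derivation:
d1 = (ln(S/K) + (r - q + 0.5*sigma^2) * T) / (sigma * sqrt(T)) = 0.64864704
d2 = d1 - sigma * sqrt(T) = 0.18324399
exp(-rT) = 0.91530311; exp(-qT) = 1.00000000
C = S_0 * exp(-qT) * N(d1) - K * exp(-rT) * N(d2)
N(d1) = 0.74171673; N(d2) = 0.57269671
C = 47.9200 * 1.00000000 * 0.74171673 - 43.1400 * 0.91530311 * 0.57269671 = 12.9295


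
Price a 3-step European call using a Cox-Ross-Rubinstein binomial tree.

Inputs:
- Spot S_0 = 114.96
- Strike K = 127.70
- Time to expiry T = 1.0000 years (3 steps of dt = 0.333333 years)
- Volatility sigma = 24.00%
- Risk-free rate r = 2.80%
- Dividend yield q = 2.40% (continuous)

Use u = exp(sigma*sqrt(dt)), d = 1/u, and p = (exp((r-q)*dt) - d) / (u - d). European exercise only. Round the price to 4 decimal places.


dt = T/N = 0.333333
u = exp(sigma*sqrt(dt)) = 1.148623; d = 1/u = 0.870607
p = (exp((r-q)*dt) - d) / (u - d) = 0.470213
Discount per step: exp(-r*dt) = 0.990710
Stock lattice S(k, i) with i counting down-moves:
  k=0: S(0,0) = 114.9600
  k=1: S(1,0) = 132.0457; S(1,1) = 100.0850
  k=2: S(2,0) = 151.6708; S(2,1) = 114.9600; S(2,2) = 87.1348
  k=3: S(3,0) = 174.2126; S(3,1) = 132.0457; S(3,2) = 100.0850; S(3,3) = 75.8602
Terminal payoffs V(N, i) = max(S_T - K, 0):
  V(3,0) = 46.512608; V(3,1) = 4.345731; V(3,2) = 0.000000; V(3,3) = 0.000000
Backward induction: V(k, i) = exp(-r*dt) * [p * V(k+1, i) + (1-p) * V(k+1, i+1)].
  V(2,0) = exp(-r*dt) * [p*46.512608 + (1-p)*4.345731] = 23.948594
  V(2,1) = exp(-r*dt) * [p*4.345731 + (1-p)*0.000000] = 2.024438
  V(2,2) = exp(-r*dt) * [p*0.000000 + (1-p)*0.000000] = 0.000000
  V(1,0) = exp(-r*dt) * [p*23.948594 + (1-p)*2.024438] = 12.218893
  V(1,1) = exp(-r*dt) * [p*2.024438 + (1-p)*0.000000] = 0.943074
  V(0,0) = exp(-r*dt) * [p*12.218893 + (1-p)*0.943074] = 6.187099

Answer: Price = V(0,0) = 6.1871


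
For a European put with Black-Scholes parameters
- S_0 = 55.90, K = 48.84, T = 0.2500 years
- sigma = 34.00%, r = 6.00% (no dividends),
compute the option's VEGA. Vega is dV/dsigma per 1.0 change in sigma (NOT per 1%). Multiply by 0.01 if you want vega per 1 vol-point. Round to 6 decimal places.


d1 = 0.9674395936; d2 = 0.7974395936
phi(d1) = 0.2498465832; exp(-qT) = 1.0000000000; exp(-rT) = 0.9851119396
Vega = S * exp(-qT) * phi(d1) * sqrt(T) = 55.9000 * 1.0000000000 * 0.2498465832 * 0.5000000000 = 6.983212

Answer: Vega = 6.983212


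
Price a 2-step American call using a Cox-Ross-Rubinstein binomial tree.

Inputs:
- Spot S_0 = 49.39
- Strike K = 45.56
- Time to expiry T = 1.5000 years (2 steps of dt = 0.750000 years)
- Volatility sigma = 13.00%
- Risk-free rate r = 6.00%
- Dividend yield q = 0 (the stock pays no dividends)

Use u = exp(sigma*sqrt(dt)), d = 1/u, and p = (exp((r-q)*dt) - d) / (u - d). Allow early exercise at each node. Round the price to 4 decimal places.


dt = T/N = 0.750000
u = exp(sigma*sqrt(dt)) = 1.119165; d = 1/u = 0.893523
p = (exp((r-q)*dt) - d) / (u - d) = 0.675870
Discount per step: exp(-r*dt) = 0.955997
Stock lattice S(k, i) with i counting down-moves:
  k=0: S(0,0) = 49.3900
  k=1: S(1,0) = 55.2756; S(1,1) = 44.1311
  k=2: S(2,0) = 61.8625; S(2,1) = 49.3900; S(2,2) = 39.4321
Terminal payoffs V(N, i) = max(S_T - K, 0):
  V(2,0) = 16.302525; V(2,1) = 3.830000; V(2,2) = 0.000000
Backward induction: V(k, i) = exp(-r*dt) * [p * V(k+1, i) + (1-p) * V(k+1, i+1)]; then take max(V_cont, immediate exercise) for American.
  V(1,0) = exp(-r*dt) * [p*16.302525 + (1-p)*3.830000] = 11.720338; exercise = 9.715583; V(1,0) = max -> 11.720338
  V(1,1) = exp(-r*dt) * [p*3.830000 + (1-p)*0.000000] = 2.474676; exercise = 0.000000; V(1,1) = max -> 2.474676
  V(0,0) = exp(-r*dt) * [p*11.720338 + (1-p)*2.474676] = 8.339680; exercise = 3.830000; V(0,0) = max -> 8.339680

Answer: Price = V(0,0) = 8.3397


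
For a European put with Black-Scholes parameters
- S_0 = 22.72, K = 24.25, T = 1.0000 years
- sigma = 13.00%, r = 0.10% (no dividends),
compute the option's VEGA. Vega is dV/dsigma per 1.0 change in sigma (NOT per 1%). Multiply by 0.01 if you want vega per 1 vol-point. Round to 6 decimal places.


Answer: Vega = 8.268459

Derivation:
d1 = -0.4286232579; d2 = -0.5586232579
phi(d1) = 0.3639286373; exp(-qT) = 1.0000000000; exp(-rT) = 0.9990004998
Vega = S * exp(-qT) * phi(d1) * sqrt(T) = 22.7200 * 1.0000000000 * 0.3639286373 * 1.0000000000 = 8.268459


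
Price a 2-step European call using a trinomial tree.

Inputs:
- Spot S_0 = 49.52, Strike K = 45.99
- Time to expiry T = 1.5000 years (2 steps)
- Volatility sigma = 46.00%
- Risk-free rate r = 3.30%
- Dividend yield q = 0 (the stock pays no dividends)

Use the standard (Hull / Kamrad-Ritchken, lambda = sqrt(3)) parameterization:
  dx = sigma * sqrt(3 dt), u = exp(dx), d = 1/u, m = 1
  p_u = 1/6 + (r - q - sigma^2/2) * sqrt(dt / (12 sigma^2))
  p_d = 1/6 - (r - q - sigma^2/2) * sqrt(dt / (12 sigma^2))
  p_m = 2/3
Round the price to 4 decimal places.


Answer: Price = V(0,0) = 12.4944

Derivation:
dt = T/N = 0.750000; dx = sigma*sqrt(3*dt) = 0.690000
u = exp(dx) = 1.993716; d = 1/u = 0.501576
p_u = 0.127101, p_m = 0.666667, p_d = 0.206232
Discount per step: exp(-r*dt) = 0.975554
Stock lattice S(k, j) with j the centered position index:
  k=0: S(0,+0) = 49.5200
  k=1: S(1,-1) = 24.8380; S(1,+0) = 49.5200; S(1,+1) = 98.7288
  k=2: S(2,-2) = 12.4582; S(2,-1) = 24.8380; S(2,+0) = 49.5200; S(2,+1) = 98.7288; S(2,+2) = 196.8371
Terminal payoffs V(N, j) = max(S_T - K, 0):
  V(2,-2) = 0.000000; V(2,-1) = 0.000000; V(2,+0) = 3.530000; V(2,+1) = 52.738793; V(2,+2) = 150.847129
Backward induction: V(k, j) = exp(-r*dt) * [p_u * V(k+1, j+1) + p_m * V(k+1, j) + p_d * V(k+1, j-1)]
  V(1,-1) = exp(-r*dt) * [p_u*3.530000 + p_m*0.000000 + p_d*0.000000] = 0.437700
  V(1,+0) = exp(-r*dt) * [p_u*52.738793 + p_m*3.530000 + p_d*0.000000] = 8.835113
  V(1,+1) = exp(-r*dt) * [p_u*150.847129 + p_m*52.738793 + p_d*3.530000] = 53.714071
  V(0,+0) = exp(-r*dt) * [p_u*53.714071 + p_m*8.835113 + p_d*0.437700] = 12.494385


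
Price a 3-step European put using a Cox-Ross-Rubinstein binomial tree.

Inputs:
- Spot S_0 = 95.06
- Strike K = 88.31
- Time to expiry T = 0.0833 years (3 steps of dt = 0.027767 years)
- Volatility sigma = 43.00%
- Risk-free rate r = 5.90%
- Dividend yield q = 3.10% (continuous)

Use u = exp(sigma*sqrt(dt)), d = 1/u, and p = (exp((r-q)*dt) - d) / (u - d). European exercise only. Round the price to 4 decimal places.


dt = T/N = 0.027767
u = exp(sigma*sqrt(dt)) = 1.074282; d = 1/u = 0.930854
p = (exp((r-q)*dt) - d) / (u - d) = 0.487517
Discount per step: exp(-r*dt) = 0.998363
Stock lattice S(k, i) with i counting down-moves:
  k=0: S(0,0) = 95.0600
  k=1: S(1,0) = 102.1212; S(1,1) = 88.4870
  k=2: S(2,0) = 109.7070; S(2,1) = 95.0600; S(2,2) = 82.3685
  k=3: S(3,0) = 117.8562; S(3,1) = 102.1212; S(3,2) = 88.4870; S(3,3) = 76.6731
Terminal payoffs V(N, i) = max(K - S_T, 0):
  V(3,0) = 0.000000; V(3,1) = 0.000000; V(3,2) = 0.000000; V(3,3) = 11.636873
Backward induction: V(k, i) = exp(-r*dt) * [p * V(k+1, i) + (1-p) * V(k+1, i+1)].
  V(2,0) = exp(-r*dt) * [p*0.000000 + (1-p)*0.000000] = 0.000000
  V(2,1) = exp(-r*dt) * [p*0.000000 + (1-p)*0.000000] = 0.000000
  V(2,2) = exp(-r*dt) * [p*0.000000 + (1-p)*11.636873] = 5.953934
  V(1,0) = exp(-r*dt) * [p*0.000000 + (1-p)*0.000000] = 0.000000
  V(1,1) = exp(-r*dt) * [p*0.000000 + (1-p)*5.953934] = 3.046294
  V(0,0) = exp(-r*dt) * [p*0.000000 + (1-p)*3.046294] = 1.558617

Answer: Price = V(0,0) = 1.5586


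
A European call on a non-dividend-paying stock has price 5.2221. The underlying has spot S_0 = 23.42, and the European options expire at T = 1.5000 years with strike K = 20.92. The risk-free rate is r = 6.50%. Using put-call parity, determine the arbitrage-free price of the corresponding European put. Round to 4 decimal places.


Put-call parity: C - P = S_0 * exp(-qT) - K * exp(-rT).
S_0 * exp(-qT) = 23.4200 * 1.00000000 = 23.42000000
K * exp(-rT) = 20.9200 * 0.90710234 = 18.97658099
P = C - S*exp(-qT) + K*exp(-rT)
P = 5.2221 - 23.42000000 + 18.97658099 = 0.7787

Answer: Put price = 0.7787


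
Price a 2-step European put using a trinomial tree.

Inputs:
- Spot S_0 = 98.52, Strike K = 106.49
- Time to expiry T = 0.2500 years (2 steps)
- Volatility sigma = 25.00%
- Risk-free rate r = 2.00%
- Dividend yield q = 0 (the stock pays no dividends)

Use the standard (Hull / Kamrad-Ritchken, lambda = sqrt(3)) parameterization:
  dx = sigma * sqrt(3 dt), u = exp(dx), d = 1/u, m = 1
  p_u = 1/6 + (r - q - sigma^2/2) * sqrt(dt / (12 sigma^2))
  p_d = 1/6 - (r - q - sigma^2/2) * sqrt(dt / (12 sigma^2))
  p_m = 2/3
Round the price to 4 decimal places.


Answer: Price = V(0,0) = 9.9440

Derivation:
dt = T/N = 0.125000; dx = sigma*sqrt(3*dt) = 0.153093
u = exp(dx) = 1.165433; d = 1/u = 0.858050
p_u = 0.162074, p_m = 0.666667, p_d = 0.171259
Discount per step: exp(-r*dt) = 0.997503
Stock lattice S(k, j) with j the centered position index:
  k=0: S(0,+0) = 98.5200
  k=1: S(1,-1) = 84.5351; S(1,+0) = 98.5200; S(1,+1) = 114.8185
  k=2: S(2,-2) = 72.5353; S(2,-1) = 84.5351; S(2,+0) = 98.5200; S(2,+1) = 114.8185; S(2,+2) = 133.8133
Terminal payoffs V(N, j) = max(K - S_T, 0):
  V(2,-2) = 33.954699; V(2,-1) = 21.954931; V(2,+0) = 7.970000; V(2,+1) = 0.000000; V(2,+2) = 0.000000
Backward induction: V(k, j) = exp(-r*dt) * [p_u * V(k+1, j+1) + p_m * V(k+1, j) + p_d * V(k+1, j-1)]
  V(1,-1) = exp(-r*dt) * [p_u*7.970000 + p_m*21.954931 + p_d*33.954699] = 21.689122
  V(1,+0) = exp(-r*dt) * [p_u*0.000000 + p_m*7.970000 + p_d*21.954931] = 9.050668
  V(1,+1) = exp(-r*dt) * [p_u*0.000000 + p_m*0.000000 + p_d*7.970000] = 1.361530
  V(0,+0) = exp(-r*dt) * [p_u*1.361530 + p_m*9.050668 + p_d*21.689122] = 9.944023


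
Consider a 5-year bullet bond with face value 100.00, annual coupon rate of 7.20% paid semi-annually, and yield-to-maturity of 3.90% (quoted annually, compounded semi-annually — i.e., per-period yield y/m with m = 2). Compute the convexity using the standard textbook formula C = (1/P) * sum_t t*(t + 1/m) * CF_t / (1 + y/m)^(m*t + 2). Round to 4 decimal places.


Answer: Convexity = 21.8480

Derivation:
Coupon per period c = face * coupon_rate / m = 3.600000
Periods per year m = 2; per-period yield y/m = 0.019500
Number of cashflows N = 10
Cashflows (t years, CF_t, discount factor 1/(1+y/m)^(m*t), PV):
  t = 0.5000: CF_t = 3.600000, DF = 0.980873, PV = 3.531143
  t = 1.0000: CF_t = 3.600000, DF = 0.962112, PV = 3.463602
  t = 1.5000: CF_t = 3.600000, DF = 0.943709, PV = 3.397354
  t = 2.0000: CF_t = 3.600000, DF = 0.925659, PV = 3.332373
  t = 2.5000: CF_t = 3.600000, DF = 0.907954, PV = 3.268634
  t = 3.0000: CF_t = 3.600000, DF = 0.890588, PV = 3.206115
  t = 3.5000: CF_t = 3.600000, DF = 0.873553, PV = 3.144792
  t = 4.0000: CF_t = 3.600000, DF = 0.856845, PV = 3.084641
  t = 4.5000: CF_t = 3.600000, DF = 0.840456, PV = 3.025641
  t = 5.0000: CF_t = 103.600000, DF = 0.824380, PV = 85.405818
Price P = sum_t PV_t = 114.860113
Convexity numerator sum_t t*(t + 1/m) * CF_t / (1+y/m)^(m*t + 2):
  t = 0.5000: term = 1.698677
  t = 1.0000: term = 4.998559
  t = 1.5000: term = 9.805903
  t = 2.0000: term = 16.030576
  t = 2.5000: term = 23.585938
  t = 3.0000: term = 32.388733
  t = 3.5000: term = 42.358977
  t = 4.0000: term = 53.419855
  t = 4.5000: term = 65.497615
  t = 5.0000: term = 2259.673476
Convexity = (1/P) * sum = 2509.458310 / 114.860113 = 21.847953


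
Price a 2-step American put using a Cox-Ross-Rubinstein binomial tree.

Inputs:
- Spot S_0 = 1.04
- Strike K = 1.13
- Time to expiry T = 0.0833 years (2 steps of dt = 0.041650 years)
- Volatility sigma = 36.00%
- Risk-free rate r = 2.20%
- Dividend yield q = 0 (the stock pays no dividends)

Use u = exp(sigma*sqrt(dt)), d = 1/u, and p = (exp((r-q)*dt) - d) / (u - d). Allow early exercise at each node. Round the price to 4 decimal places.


dt = T/N = 0.041650
u = exp(sigma*sqrt(dt)) = 1.076236; d = 1/u = 0.929164
p = (exp((r-q)*dt) - d) / (u - d) = 0.487874
Discount per step: exp(-r*dt) = 0.999084
Stock lattice S(k, i) with i counting down-moves:
  k=0: S(0,0) = 1.0400
  k=1: S(1,0) = 1.1193; S(1,1) = 0.9663
  k=2: S(2,0) = 1.2046; S(2,1) = 1.0400; S(2,2) = 0.8979
Terminal payoffs V(N, i) = max(K - S_T, 0):
  V(2,0) = 0.000000; V(2,1) = 0.090000; V(2,2) = 0.232120
Backward induction: V(k, i) = exp(-r*dt) * [p * V(k+1, i) + (1-p) * V(k+1, i+1)]; then take max(V_cont, immediate exercise) for American.
  V(1,0) = exp(-r*dt) * [p*0.000000 + (1-p)*0.090000] = 0.046049; exercise = 0.010714; V(1,0) = max -> 0.046049
  V(1,1) = exp(-r*dt) * [p*0.090000 + (1-p)*0.232120] = 0.162634; exercise = 0.163669; V(1,1) = max -> 0.163669
  V(0,0) = exp(-r*dt) * [p*0.046049 + (1-p)*0.163669] = 0.106188; exercise = 0.090000; V(0,0) = max -> 0.106188

Answer: Price = V(0,0) = 0.1062


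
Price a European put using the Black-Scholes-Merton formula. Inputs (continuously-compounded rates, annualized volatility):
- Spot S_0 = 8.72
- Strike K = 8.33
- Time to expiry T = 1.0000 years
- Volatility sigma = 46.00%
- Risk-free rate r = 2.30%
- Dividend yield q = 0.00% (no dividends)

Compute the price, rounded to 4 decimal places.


d1 = (ln(S/K) + (r - q + 0.5*sigma^2) * T) / (sigma * sqrt(T)) = 0.37946909
d2 = d1 - sigma * sqrt(T) = -0.08053091
exp(-rT) = 0.97726248; exp(-qT) = 1.00000000
P = K * exp(-rT) * N(-d2) - S_0 * exp(-qT) * N(-d1)
N(-d1) = 0.35216978; N(-d2) = 0.53209249
P = 8.3300 * 0.97726248 * 0.53209249 - 8.7200 * 1.00000000 * 0.35216978 = 1.2606

Answer: Price = 1.2606


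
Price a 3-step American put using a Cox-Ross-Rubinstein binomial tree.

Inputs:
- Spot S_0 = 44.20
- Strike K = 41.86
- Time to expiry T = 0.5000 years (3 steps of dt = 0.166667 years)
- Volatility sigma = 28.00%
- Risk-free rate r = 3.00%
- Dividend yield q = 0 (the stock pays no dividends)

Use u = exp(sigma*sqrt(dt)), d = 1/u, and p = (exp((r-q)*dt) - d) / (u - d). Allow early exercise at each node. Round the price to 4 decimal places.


Answer: Price = V(0,0) = 2.3085

Derivation:
dt = T/N = 0.166667
u = exp(sigma*sqrt(dt)) = 1.121099; d = 1/u = 0.891982
p = (exp((r-q)*dt) - d) / (u - d) = 0.493331
Discount per step: exp(-r*dt) = 0.995012
Stock lattice S(k, i) with i counting down-moves:
  k=0: S(0,0) = 44.2000
  k=1: S(1,0) = 49.5526; S(1,1) = 39.4256
  k=2: S(2,0) = 55.5534; S(2,1) = 44.2000; S(2,2) = 35.1669
  k=3: S(3,0) = 62.2808; S(3,1) = 49.5526; S(3,2) = 39.4256; S(3,3) = 31.3682
Terminal payoffs V(N, i) = max(K - S_T, 0):
  V(3,0) = 0.000000; V(3,1) = 0.000000; V(3,2) = 2.434403; V(3,3) = 10.491750
Backward induction: V(k, i) = exp(-r*dt) * [p * V(k+1, i) + (1-p) * V(k+1, i+1)]; then take max(V_cont, immediate exercise) for American.
  V(2,0) = exp(-r*dt) * [p*0.000000 + (1-p)*0.000000] = 0.000000; exercise = 0.000000; V(2,0) = max -> 0.000000
  V(2,1) = exp(-r*dt) * [p*0.000000 + (1-p)*2.434403] = 1.227284; exercise = 0.000000; V(2,1) = max -> 1.227284
  V(2,2) = exp(-r*dt) * [p*2.434403 + (1-p)*10.491750] = 6.484307; exercise = 6.693084; V(2,2) = max -> 6.693084
  V(1,0) = exp(-r*dt) * [p*0.000000 + (1-p)*1.227284] = 0.618725; exercise = 0.000000; V(1,0) = max -> 0.618725
  V(1,1) = exp(-r*dt) * [p*1.227284 + (1-p)*6.693084] = 3.976701; exercise = 2.434403; V(1,1) = max -> 3.976701
  V(0,0) = exp(-r*dt) * [p*0.618725 + (1-p)*3.976701] = 2.308535; exercise = 0.000000; V(0,0) = max -> 2.308535


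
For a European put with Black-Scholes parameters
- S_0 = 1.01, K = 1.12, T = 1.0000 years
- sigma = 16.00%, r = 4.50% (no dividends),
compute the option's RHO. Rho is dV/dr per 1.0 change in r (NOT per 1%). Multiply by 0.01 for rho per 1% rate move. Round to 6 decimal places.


Answer: Rho = -0.719298

Derivation:
d1 = -0.2848647153; d2 = -0.4448647153
phi(d1) = 0.3830795970; exp(-qT) = 1.0000000000; exp(-rT) = 0.9559974818
N(-d2) = 0.6717912384
Rho = -K*T*exp(-rT)*N(-d2) = -1.1200 * 1.0000 * 0.9559974818 * 0.6717912384 = -0.719298


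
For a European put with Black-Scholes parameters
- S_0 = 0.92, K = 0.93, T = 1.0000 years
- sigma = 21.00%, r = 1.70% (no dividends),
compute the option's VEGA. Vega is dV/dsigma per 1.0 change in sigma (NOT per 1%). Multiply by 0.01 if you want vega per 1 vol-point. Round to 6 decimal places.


Answer: Vega = 0.363723

Derivation:
d1 = 0.1344718281; d2 = -0.0755281719
phi(d1) = 0.3953515660; exp(-qT) = 1.0000000000; exp(-rT) = 0.9831436846
Vega = S * exp(-qT) * phi(d1) * sqrt(T) = 0.9200 * 1.0000000000 * 0.3953515660 * 1.0000000000 = 0.363723


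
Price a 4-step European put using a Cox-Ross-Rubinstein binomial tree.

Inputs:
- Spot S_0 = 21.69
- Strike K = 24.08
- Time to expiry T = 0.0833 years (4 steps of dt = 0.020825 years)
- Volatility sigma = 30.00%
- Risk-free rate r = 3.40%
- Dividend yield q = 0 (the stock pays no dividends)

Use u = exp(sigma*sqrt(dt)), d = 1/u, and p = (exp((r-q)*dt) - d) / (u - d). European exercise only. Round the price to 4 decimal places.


Answer: Price = V(0,0) = 2.4263

Derivation:
dt = T/N = 0.020825
u = exp(sigma*sqrt(dt)) = 1.044243; d = 1/u = 0.957631
p = (exp((r-q)*dt) - d) / (u - d) = 0.497356
Discount per step: exp(-r*dt) = 0.999292
Stock lattice S(k, i) with i counting down-moves:
  k=0: S(0,0) = 21.6900
  k=1: S(1,0) = 22.6496; S(1,1) = 20.7710
  k=2: S(2,0) = 23.6517; S(2,1) = 21.6900; S(2,2) = 19.8910
  k=3: S(3,0) = 24.6982; S(3,1) = 22.6496; S(3,2) = 20.7710; S(3,3) = 19.0482
  k=4: S(4,0) = 25.7909; S(4,1) = 23.6517; S(4,2) = 21.6900; S(4,3) = 19.8910; S(4,4) = 18.2412
Terminal payoffs V(N, i) = max(K - S_T, 0):
  V(4,0) = 0.000000; V(4,1) = 0.428263; V(4,2) = 2.390000; V(4,3) = 4.189025; V(4,4) = 5.838834
Backward induction: V(k, i) = exp(-r*dt) * [p * V(k+1, i) + (1-p) * V(k+1, i+1)].
  V(3,0) = exp(-r*dt) * [p*0.000000 + (1-p)*0.428263] = 0.215111
  V(3,1) = exp(-r*dt) * [p*0.428263 + (1-p)*2.390000] = 1.413317
  V(3,2) = exp(-r*dt) * [p*2.390000 + (1-p)*4.189025] = 3.291937
  V(3,3) = exp(-r*dt) * [p*4.189025 + (1-p)*5.838834] = 5.014739
  V(2,0) = exp(-r*dt) * [p*0.215111 + (1-p)*1.413317] = 0.816803
  V(2,1) = exp(-r*dt) * [p*1.413317 + (1-p)*3.291937] = 2.355924
  V(2,2) = exp(-r*dt) * [p*3.291937 + (1-p)*5.014739] = 4.154950
  V(1,0) = exp(-r*dt) * [p*0.816803 + (1-p)*2.355924] = 1.589307
  V(1,1) = exp(-r*dt) * [p*2.355924 + (1-p)*4.154950] = 3.257885
  V(0,0) = exp(-r*dt) * [p*1.589307 + (1-p)*3.257885] = 2.426289
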